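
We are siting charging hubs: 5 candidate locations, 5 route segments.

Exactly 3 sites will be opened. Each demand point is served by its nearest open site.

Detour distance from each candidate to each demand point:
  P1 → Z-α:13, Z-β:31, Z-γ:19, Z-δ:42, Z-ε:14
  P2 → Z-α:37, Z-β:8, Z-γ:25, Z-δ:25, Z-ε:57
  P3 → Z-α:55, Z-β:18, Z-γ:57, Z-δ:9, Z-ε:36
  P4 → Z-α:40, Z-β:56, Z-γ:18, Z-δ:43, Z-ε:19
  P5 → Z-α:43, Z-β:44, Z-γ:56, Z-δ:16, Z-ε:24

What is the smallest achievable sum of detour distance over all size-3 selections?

Open {P1, P2, P3}.
  Z-α→P1 13, Z-β→P2 8, Z-γ→P1 19, Z-δ→P3 9, Z-ε→P1 14  ⇒ total 63.
Compare {P1, P2, P5}: total 70.
Compare {P1, P3, P4}: total 72.
No size-3 selection does better; minimum is 63.

63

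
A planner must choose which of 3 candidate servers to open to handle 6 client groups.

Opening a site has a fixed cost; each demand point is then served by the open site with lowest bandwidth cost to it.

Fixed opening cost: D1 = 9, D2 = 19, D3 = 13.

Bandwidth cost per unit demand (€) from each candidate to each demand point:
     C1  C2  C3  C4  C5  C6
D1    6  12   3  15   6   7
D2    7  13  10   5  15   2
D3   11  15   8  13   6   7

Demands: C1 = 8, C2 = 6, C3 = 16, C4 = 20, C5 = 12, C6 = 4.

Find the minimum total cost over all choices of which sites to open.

376

Open {D1, D2}: assign each demand point to its cheapest open site.
  C1→D1 8×6=48, C2→D1 6×12=72, C3→D1 16×3=48, C4→D2 20×5=100, C5→D1 12×6=72, C6→D2 4×2=8
  bandwidth cost 348, fixed 28 → total 376.
Compare {D1, D2, D3}: bandwidth cost 348 + fixed 41 = 389.
Compare {D2, D3}: bandwidth cost 442 + fixed 32 = 474.
Compare {D1, D3}: bandwidth cost 528 + fixed 22 = 550.
All other subsets cost ≥ 389. Minimum total cost: 376.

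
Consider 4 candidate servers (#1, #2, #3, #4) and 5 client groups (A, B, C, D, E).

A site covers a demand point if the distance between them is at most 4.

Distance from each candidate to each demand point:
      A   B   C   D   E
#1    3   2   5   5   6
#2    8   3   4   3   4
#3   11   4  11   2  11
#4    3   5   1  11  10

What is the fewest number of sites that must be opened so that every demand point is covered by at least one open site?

2

Coverage sets (demand points within 4 of each site):
  #1: {A, B}
  #2: {B, C, D, E}
  #3: {B, D}
  #4: {A, C}
No single site covers all 5 demand points.
But {#1, #2} covers everything, so the minimum is 2.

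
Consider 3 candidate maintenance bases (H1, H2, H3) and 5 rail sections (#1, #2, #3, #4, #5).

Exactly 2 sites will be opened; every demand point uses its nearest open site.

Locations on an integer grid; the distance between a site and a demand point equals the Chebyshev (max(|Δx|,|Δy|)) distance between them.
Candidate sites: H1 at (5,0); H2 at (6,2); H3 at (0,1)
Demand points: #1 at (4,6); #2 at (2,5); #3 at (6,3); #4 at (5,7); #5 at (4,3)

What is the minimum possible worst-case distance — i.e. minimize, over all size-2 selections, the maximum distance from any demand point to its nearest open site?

5

Open {H1, H2}.
  Farthest demand point is #4 at distance 5 (to H2); all others are ≤ 5.
With {H2, H3} the worst case is 5.
With {H1, H3} the worst case is 6.
No size-2 selection achieves below 5.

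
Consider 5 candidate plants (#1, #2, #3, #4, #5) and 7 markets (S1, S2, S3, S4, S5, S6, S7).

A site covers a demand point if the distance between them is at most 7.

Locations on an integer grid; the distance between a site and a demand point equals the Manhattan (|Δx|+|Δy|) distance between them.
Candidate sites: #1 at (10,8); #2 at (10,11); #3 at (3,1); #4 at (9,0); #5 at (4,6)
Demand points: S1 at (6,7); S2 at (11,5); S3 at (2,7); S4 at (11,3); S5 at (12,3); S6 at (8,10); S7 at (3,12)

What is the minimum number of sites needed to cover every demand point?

Coverage sets (demand points within 7 of each site):
  #1: {S1, S2, S4, S5, S6}
  #2: {S2, S6}
  #3: {S3}
  #4: {S2, S4, S5}
  #5: {S1, S3, S7}
No single site covers all 7 demand points.
But {#1, #5} covers everything, so the minimum is 2.

2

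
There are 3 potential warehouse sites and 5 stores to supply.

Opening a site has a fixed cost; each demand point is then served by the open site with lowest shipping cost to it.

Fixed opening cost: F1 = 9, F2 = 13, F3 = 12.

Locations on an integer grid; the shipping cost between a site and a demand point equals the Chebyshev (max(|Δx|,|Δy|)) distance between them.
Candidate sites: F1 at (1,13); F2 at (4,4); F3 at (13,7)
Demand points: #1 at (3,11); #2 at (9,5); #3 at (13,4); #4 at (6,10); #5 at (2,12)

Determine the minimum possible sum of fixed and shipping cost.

36

Open {F1, F3}: assign each demand point to its cheapest open site.
  #1→F1 2, #2→F3 4, #3→F3 3, #4→F1 5, #5→F1 1
  shipping cost 15, fixed 21 → total 36.
Compare {F1}: shipping cost 28 + fixed 9 = 37.
Compare {F1, F2}: shipping cost 22 + fixed 22 = 44.
Compare {F3}: shipping cost 35 + fixed 12 = 47.
All other subsets cost ≥ 37. Minimum total cost: 36.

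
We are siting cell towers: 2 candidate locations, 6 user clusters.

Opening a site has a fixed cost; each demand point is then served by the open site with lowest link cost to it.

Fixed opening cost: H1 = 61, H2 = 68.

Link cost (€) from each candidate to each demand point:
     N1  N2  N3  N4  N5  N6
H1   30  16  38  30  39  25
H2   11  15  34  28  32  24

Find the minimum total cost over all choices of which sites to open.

Open {H2}: assign each demand point to its cheapest open site.
  N1→H2 11, N2→H2 15, N3→H2 34, N4→H2 28, N5→H2 32, N6→H2 24
  link cost 144, fixed 68 → total 212.
Compare {H1}: link cost 178 + fixed 61 = 239.
Compare {H1, H2}: link cost 144 + fixed 129 = 273.

212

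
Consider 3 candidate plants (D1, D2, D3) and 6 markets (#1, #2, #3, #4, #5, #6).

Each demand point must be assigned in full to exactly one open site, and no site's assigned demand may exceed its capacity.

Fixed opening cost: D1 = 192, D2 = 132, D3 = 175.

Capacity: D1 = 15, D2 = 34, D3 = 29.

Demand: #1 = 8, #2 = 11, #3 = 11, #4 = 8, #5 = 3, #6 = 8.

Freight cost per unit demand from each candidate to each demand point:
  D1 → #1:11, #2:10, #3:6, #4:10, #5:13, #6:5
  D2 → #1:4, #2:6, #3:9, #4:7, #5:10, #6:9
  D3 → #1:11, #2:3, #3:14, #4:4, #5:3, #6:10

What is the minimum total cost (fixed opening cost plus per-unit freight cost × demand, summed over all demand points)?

584

Open {D2, D3}; cheapest assignment that respects the capacities:
  D2 (cap 34, load 27): #1, #3, #6 — cost 8×4 + 11×9 + 8×9 = 203
  D3 (cap 29, load 22): #2, #4, #5 — cost 11×3 + 8×4 + 3×3 = 74
  Shipping 277, fixed 307 → total 584.
  Any other capacity-feasible assignment to {D2, D3} ships for at least 277.
Compare {D1, D2, D3}: its best feasible assignment gives total 743.
Every other set of open sites that can feasibly serve all demand totals ≥ 743 even under its best assignment. Minimum: 584.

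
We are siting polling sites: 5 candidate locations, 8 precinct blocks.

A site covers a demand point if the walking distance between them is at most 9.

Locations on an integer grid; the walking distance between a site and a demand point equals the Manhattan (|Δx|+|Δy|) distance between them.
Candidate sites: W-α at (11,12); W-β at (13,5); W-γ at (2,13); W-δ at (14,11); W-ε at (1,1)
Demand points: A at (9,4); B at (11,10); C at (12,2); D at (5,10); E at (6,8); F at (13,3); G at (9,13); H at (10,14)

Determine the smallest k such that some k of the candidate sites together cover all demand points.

2

Coverage sets (demand points within 9 of each site):
  W-α: {B, D, E, G, H}
  W-β: {A, B, C, F}
  W-γ: {D, E, G, H}
  W-δ: {B, F, G, H}
  W-ε: {}
No single site covers all 8 demand points.
But {W-α, W-β} covers everything, so the minimum is 2.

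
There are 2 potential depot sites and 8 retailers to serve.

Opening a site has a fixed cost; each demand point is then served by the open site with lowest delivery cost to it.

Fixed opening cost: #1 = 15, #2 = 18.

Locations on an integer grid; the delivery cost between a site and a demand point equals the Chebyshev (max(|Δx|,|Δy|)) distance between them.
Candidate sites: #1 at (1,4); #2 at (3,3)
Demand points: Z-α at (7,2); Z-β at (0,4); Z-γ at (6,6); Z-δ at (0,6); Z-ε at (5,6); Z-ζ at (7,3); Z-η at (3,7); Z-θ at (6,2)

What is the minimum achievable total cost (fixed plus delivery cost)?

45

Open {#2}: assign each demand point to its cheapest open site.
  Z-α→#2 4, Z-β→#2 3, Z-γ→#2 3, Z-δ→#2 3, Z-ε→#2 3, Z-ζ→#2 4, Z-η→#2 4, Z-θ→#2 3
  delivery cost 27, fixed 18 → total 45.
Compare {#1}: delivery cost 32 + fixed 15 = 47.
Compare {#1, #2}: delivery cost 23 + fixed 33 = 56.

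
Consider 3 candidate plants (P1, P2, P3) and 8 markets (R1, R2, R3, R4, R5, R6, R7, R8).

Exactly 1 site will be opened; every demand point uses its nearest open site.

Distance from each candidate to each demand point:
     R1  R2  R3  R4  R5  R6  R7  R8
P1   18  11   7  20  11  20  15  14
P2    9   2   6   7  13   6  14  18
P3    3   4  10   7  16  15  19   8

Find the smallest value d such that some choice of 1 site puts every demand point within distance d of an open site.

Open {P2}.
  Farthest demand point is R8 at distance 18 (to P2); all others are ≤ 18.
With {P3} the worst case is 19.
With {P1} the worst case is 20.
No size-1 selection achieves below 18.

18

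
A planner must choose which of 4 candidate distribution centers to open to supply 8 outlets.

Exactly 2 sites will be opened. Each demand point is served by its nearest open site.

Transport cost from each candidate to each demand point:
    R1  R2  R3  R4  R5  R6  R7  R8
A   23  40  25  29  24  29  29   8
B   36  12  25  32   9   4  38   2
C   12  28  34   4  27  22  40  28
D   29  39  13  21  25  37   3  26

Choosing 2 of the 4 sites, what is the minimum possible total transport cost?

93

Open {B, D}.
  R1→D 29, R2→B 12, R3→D 13, R4→D 21, R5→B 9, R6→B 4, R7→D 3, R8→B 2  ⇒ total 93.
Compare {B, C}: total 106.
Compare {A, B}: total 133.
No size-2 selection does better; minimum is 93.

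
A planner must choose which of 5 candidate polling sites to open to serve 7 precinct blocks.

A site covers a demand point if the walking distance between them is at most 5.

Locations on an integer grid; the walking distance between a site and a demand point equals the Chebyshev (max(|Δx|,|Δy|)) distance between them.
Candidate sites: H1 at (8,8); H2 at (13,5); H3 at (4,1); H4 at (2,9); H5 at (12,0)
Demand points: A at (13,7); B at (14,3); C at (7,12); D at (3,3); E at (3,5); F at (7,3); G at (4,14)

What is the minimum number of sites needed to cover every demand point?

3

Coverage sets (demand points within 5 of each site):
  H1: {A, C, D, E, F}
  H2: {A, B}
  H3: {D, E, F}
  H4: {C, E, G}
  H5: {B, F}
No 2 sites suffice: every size-2 union leaves at least one demand point uncovered.
But {H1, H2, H4} covers everything, so the minimum is 3.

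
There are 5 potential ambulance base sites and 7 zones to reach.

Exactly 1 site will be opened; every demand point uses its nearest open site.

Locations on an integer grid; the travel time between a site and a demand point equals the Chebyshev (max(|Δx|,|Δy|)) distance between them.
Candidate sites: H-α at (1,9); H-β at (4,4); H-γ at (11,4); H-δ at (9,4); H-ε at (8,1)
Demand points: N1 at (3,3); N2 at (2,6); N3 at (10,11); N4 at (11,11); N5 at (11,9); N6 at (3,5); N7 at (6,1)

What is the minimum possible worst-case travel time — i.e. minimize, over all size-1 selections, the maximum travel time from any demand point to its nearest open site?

7

Open {H-β}.
  Farthest demand point is N3 at travel time 7 (to H-β); all others are ≤ 7.
With {H-δ} the worst case is 7.
With {H-γ} the worst case is 9.
No size-1 selection achieves below 7.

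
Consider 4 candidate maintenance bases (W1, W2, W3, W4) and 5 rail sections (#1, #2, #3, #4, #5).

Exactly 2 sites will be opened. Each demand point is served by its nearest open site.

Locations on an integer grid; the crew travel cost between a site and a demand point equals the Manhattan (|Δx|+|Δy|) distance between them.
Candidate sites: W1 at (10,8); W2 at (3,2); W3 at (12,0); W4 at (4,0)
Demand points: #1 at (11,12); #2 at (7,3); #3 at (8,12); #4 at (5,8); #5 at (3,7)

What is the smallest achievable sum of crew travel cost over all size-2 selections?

26

Open {W1, W2}.
  #1→W1 5, #2→W2 5, #3→W1 6, #4→W1 5, #5→W2 5  ⇒ total 26.
Compare {W1, W4}: total 30.
Compare {W1, W3}: total 32.
No size-2 selection does better; minimum is 26.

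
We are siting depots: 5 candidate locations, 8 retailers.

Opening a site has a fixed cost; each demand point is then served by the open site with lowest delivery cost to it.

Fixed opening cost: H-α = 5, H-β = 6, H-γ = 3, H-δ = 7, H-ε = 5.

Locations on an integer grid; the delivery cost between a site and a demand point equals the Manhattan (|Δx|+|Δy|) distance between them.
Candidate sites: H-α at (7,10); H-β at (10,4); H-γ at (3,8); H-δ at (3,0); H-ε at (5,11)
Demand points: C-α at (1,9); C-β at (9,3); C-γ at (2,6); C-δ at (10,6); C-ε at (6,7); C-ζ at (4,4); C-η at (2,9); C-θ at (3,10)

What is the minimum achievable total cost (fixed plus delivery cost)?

32

Open {H-β, H-γ}: assign each demand point to its cheapest open site.
  C-α→H-γ 3, C-β→H-β 2, C-γ→H-γ 3, C-δ→H-β 2, C-ε→H-γ 4, C-ζ→H-γ 5, C-η→H-γ 2, C-θ→H-γ 2
  delivery cost 23, fixed 9 → total 32.
Compare {H-α, H-β, H-γ}: delivery cost 23 + fixed 14 = 37.
Compare {H-β, H-γ, H-ε}: delivery cost 23 + fixed 14 = 37.
Compare {H-β, H-γ, H-δ}: delivery cost 23 + fixed 16 = 39.
All other subsets cost ≥ 37. Minimum total cost: 32.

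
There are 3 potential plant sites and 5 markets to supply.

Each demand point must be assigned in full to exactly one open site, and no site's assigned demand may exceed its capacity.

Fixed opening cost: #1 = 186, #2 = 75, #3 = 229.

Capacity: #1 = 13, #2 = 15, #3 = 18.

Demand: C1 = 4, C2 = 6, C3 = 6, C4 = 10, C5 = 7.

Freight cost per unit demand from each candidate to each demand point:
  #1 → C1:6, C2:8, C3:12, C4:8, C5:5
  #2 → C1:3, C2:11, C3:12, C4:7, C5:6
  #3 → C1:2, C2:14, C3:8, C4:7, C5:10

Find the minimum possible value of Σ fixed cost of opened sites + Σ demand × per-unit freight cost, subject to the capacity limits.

699

Open {#1, #2, #3}; cheapest assignment that respects the capacities:
  #1 (cap 13, load 13): C2, C5 — cost 6×8 + 7×5 = 83
  #2 (cap 15, load 10): C4 — cost 10×7 = 70
  #3 (cap 18, load 10): C1, C3 — cost 4×2 + 6×8 = 56
  Shipping 209, fixed 490 → total 699.
  Any other capacity-feasible assignment to {#1, #2, #3} ships for at least 209.
Total demand is 33; every other set of sites either has combined capacity below 33 or cannot fit the demands without splitting one across sites, so {#1, #2, #3} is the only feasible choice of open sites. Minimum: 699.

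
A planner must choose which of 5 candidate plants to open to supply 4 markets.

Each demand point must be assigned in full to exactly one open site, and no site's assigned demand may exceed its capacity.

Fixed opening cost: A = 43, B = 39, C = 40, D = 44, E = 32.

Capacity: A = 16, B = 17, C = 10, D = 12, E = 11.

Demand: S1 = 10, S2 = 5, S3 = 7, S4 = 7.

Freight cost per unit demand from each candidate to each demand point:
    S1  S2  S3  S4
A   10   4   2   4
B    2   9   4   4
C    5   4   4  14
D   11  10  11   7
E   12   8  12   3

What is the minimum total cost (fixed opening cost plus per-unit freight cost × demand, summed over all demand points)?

164

Open {A, B}; cheapest assignment that respects the capacities:
  A (cap 16, load 12): S2, S3 — cost 5×4 + 7×2 = 34
  B (cap 17, load 17): S1, S4 — cost 10×2 + 7×4 = 48
  Shipping 82, fixed 82 → total 164.
  Any other capacity-feasible assignment to {A, B} ships for at least 82.
Compare {A, B, E}: its best feasible assignment gives total 189.
Compare {B, C, E}: its best feasible assignment gives total 200.
Every other set of open sites that can feasibly serve all demand totals ≥ 189 even under its best assignment. Minimum: 164.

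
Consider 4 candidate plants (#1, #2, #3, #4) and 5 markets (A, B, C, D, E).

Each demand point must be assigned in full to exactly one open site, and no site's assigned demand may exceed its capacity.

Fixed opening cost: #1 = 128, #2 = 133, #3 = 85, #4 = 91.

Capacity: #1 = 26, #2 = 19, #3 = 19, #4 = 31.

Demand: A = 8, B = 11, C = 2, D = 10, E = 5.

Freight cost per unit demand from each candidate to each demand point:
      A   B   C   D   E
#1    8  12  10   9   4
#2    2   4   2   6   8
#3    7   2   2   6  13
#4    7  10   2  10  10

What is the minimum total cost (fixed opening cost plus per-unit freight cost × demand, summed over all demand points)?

Open {#2, #3}; cheapest assignment that respects the capacities:
  #2 (cap 19, load 18): A, D — cost 8×2 + 10×6 = 76
  #3 (cap 19, load 18): B, C, E — cost 11×2 + 2×2 + 5×13 = 91
  Shipping 167, fixed 218 → total 385.
  Any other capacity-feasible assignment to {#2, #3} ships for at least 167.
Compare {#3, #4}: its best feasible assignment gives total 408.
Compare {#1, #3}: its best feasible assignment gives total 413.
Every other set of open sites that can feasibly serve all demand totals ≥ 408 even under its best assignment. Minimum: 385.

385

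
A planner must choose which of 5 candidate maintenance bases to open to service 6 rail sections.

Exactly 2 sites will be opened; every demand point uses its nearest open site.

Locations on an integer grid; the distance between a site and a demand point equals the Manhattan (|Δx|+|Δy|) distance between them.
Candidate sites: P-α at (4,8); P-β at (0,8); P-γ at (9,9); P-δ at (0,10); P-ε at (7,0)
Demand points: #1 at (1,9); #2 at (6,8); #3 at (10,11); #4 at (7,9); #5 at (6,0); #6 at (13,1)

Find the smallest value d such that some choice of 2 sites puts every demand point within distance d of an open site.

8

Open {P-γ, P-ε}.
  Farthest demand point is #1 at distance 8 (to P-γ); all others are ≤ 8.
With {P-α, P-ε} the worst case is 9.
With {P-δ, P-ε} the worst case is 11.
No size-2 selection achieves below 8.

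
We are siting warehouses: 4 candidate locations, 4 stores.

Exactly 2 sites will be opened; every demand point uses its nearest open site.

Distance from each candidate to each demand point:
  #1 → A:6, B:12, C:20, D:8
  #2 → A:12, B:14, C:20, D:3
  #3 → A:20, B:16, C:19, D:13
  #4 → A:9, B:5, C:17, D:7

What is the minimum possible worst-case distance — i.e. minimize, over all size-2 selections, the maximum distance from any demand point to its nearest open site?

Open {#1, #4}.
  Farthest demand point is C at distance 17 (to #4); all others are ≤ 17.
With {#2, #4} the worst case is 17.
With {#3, #4} the worst case is 17.
No size-2 selection achieves below 17.

17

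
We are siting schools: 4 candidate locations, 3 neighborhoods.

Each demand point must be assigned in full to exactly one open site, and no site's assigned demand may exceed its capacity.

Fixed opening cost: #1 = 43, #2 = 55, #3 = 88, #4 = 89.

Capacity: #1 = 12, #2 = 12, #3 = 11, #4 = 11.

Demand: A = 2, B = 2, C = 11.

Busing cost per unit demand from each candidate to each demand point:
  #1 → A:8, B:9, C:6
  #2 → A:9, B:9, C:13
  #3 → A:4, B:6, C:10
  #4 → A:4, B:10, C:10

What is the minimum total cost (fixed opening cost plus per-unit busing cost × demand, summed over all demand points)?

200

Open {#1, #2}; cheapest assignment that respects the capacities:
  #1 (cap 12, load 11): C — cost 11×6 = 66
  #2 (cap 12, load 4): A, B — cost 2×9 + 2×9 = 36
  Shipping 102, fixed 98 → total 200.
  Any other capacity-feasible assignment to {#1, #2} ships for at least 102.
Compare {#1, #3}: its best feasible assignment gives total 217.
Compare {#1, #4}: its best feasible assignment gives total 226.
Every other set of open sites that can feasibly serve all demand totals ≥ 217 even under its best assignment. Minimum: 200.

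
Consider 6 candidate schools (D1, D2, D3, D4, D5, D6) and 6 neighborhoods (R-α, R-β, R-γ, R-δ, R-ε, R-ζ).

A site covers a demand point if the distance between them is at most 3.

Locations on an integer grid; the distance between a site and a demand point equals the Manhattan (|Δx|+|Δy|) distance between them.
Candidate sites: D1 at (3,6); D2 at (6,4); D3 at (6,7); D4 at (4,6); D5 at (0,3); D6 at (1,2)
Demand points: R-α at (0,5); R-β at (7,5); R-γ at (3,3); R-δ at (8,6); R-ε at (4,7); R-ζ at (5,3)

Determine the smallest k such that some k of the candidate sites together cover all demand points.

3

Coverage sets (demand points within 3 of each site):
  D1: {R-γ, R-ε}
  D2: {R-β, R-ζ}
  D3: {R-β, R-δ, R-ε}
  D4: {R-ε}
  D5: {R-α, R-γ}
  D6: {R-γ}
No 2 sites suffice: every size-2 union leaves at least one demand point uncovered.
But {D2, D3, D5} covers everything, so the minimum is 3.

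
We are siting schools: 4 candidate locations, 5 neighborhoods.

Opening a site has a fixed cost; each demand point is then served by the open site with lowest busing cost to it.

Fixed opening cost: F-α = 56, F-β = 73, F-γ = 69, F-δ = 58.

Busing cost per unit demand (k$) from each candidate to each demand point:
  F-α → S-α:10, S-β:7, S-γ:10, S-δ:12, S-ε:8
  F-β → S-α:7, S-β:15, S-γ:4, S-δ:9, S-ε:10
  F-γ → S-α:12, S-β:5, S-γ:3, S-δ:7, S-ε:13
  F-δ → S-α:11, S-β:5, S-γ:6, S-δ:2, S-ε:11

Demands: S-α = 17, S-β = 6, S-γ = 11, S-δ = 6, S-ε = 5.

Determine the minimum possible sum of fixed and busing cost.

Open {F-β, F-δ}: assign each demand point to its cheapest open site.
  S-α→F-β 17×7=119, S-β→F-δ 6×5=30, S-γ→F-β 11×4=44, S-δ→F-δ 6×2=12, S-ε→F-β 5×10=50
  busing cost 255, fixed 131 → total 386.
Compare {F-δ}: busing cost 350 + fixed 58 = 408.
Compare {F-β, F-γ}: busing cost 274 + fixed 142 = 416.
Compare {F-α, F-β}: busing cost 299 + fixed 129 = 428.
All other subsets cost ≥ 408. Minimum total cost: 386.

386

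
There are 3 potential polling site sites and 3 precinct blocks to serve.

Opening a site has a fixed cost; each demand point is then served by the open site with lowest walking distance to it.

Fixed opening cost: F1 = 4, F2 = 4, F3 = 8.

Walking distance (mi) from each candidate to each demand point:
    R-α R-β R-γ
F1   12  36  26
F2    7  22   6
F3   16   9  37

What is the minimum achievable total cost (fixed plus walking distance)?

34

Open {F2, F3}: assign each demand point to its cheapest open site.
  R-α→F2 7, R-β→F3 9, R-γ→F2 6
  walking distance 22, fixed 12 → total 34.
Compare {F1, F2, F3}: walking distance 22 + fixed 16 = 38.
Compare {F2}: walking distance 35 + fixed 4 = 39.
Compare {F1, F2}: walking distance 35 + fixed 8 = 43.
All other subsets cost ≥ 38. Minimum total cost: 34.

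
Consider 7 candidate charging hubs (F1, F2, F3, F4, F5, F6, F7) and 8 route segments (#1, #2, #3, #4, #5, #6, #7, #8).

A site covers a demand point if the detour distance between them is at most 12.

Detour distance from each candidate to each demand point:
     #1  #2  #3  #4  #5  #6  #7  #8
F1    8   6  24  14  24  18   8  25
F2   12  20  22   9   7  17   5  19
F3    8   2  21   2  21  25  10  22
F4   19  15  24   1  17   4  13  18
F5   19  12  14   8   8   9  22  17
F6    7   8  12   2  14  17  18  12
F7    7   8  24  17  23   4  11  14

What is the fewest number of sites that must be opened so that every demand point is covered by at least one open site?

3

Coverage sets (demand points within 12 of each site):
  F1: {#1, #2, #7}
  F2: {#1, #4, #5, #7}
  F3: {#1, #2, #4, #7}
  F4: {#4, #6}
  F5: {#2, #4, #5, #6}
  F6: {#1, #2, #3, #4, #8}
  F7: {#1, #2, #6, #7}
No 2 sites suffice: every size-2 union leaves at least one demand point uncovered.
But {F1, F5, F6} covers everything, so the minimum is 3.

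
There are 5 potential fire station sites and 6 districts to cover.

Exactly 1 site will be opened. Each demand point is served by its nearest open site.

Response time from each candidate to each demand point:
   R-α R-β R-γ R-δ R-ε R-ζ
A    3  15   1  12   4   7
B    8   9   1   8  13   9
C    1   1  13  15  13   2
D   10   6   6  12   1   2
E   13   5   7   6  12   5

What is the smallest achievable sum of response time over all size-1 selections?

37

Open {D}.
  R-α→D 10, R-β→D 6, R-γ→D 6, R-δ→D 12, R-ε→D 1, R-ζ→D 2  ⇒ total 37.
Compare {A}: total 42.
Compare {C}: total 45.
No size-1 selection does better; minimum is 37.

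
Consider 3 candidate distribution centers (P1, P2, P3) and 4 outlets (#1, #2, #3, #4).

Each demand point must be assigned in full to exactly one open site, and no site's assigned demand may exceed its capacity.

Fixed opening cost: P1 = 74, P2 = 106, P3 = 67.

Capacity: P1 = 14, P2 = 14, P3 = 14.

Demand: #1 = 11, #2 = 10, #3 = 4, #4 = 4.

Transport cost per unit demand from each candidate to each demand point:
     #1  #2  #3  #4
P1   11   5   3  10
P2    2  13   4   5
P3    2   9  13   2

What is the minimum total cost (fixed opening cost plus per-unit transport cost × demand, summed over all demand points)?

Open {P1, P2, P3}; cheapest assignment that respects the capacities:
  P1 (cap 14, load 14): #2, #3 — cost 10×5 + 4×3 = 62
  P2 (cap 14, load 11): #1 — cost 11×2 = 22
  P3 (cap 14, load 4): #4 — cost 4×2 = 8
  Shipping 92, fixed 247 → total 339.
  Any other capacity-feasible assignment to {P1, P2, P3} ships for at least 92.
Total demand is 29 and no other set of sites has combined capacity ≥ 29, so {P1, P2, P3} is the only feasible choice of open sites. Minimum: 339.

339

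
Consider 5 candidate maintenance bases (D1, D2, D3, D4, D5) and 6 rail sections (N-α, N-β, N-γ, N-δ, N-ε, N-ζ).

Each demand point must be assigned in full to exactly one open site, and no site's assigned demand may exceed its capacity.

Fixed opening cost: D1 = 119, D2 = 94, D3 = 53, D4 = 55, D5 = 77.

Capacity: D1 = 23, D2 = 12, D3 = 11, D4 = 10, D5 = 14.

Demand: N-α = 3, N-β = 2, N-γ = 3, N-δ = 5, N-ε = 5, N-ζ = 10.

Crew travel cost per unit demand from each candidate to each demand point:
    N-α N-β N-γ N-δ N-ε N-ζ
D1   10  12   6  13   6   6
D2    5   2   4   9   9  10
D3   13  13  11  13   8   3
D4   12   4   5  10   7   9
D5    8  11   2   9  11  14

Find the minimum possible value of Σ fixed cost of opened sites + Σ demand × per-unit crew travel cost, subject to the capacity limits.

Open {D3, D4, D5}; cheapest assignment that respects the capacities:
  D3 (cap 11, load 10): N-ζ — cost 10×3 = 30
  D4 (cap 10, load 7): N-β, N-ε — cost 2×4 + 5×7 = 43
  D5 (cap 14, load 11): N-α, N-γ, N-δ — cost 3×8 + 3×2 + 5×9 = 75
  Shipping 148, fixed 185 → total 333.
  Any other capacity-feasible assignment to {D3, D4, D5} ships for at least 148.
Compare {D2, D3, D4}: its best feasible assignment gives total 346.
Compare {D1, D4}: its best feasible assignment gives total 367.
Every other set of open sites that can feasibly serve all demand totals ≥ 346 even under its best assignment. Minimum: 333.

333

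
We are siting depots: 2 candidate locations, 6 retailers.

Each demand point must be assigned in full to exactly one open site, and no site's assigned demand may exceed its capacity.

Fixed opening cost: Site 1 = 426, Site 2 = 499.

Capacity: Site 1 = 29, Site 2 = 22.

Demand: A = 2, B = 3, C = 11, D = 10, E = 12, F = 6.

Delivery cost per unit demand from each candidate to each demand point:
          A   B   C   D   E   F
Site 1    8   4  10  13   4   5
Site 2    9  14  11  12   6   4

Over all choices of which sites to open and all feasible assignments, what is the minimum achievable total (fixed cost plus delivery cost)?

Open {Site 1, Site 2}; cheapest assignment that respects the capacities:
  Site 1 (cap 29, load 28): A, B, C, E — cost 2×8 + 3×4 + 11×10 + 12×4 = 186
  Site 2 (cap 22, load 16): D, F — cost 10×12 + 6×4 = 144
  Shipping 330, fixed 925 → total 1255.
  Any other capacity-feasible assignment to {Site 1, Site 2} ships for at least 330.
Total demand is 44 and no other set of sites has combined capacity ≥ 44, so {Site 1, Site 2} is the only feasible choice of open sites. Minimum: 1255.

1255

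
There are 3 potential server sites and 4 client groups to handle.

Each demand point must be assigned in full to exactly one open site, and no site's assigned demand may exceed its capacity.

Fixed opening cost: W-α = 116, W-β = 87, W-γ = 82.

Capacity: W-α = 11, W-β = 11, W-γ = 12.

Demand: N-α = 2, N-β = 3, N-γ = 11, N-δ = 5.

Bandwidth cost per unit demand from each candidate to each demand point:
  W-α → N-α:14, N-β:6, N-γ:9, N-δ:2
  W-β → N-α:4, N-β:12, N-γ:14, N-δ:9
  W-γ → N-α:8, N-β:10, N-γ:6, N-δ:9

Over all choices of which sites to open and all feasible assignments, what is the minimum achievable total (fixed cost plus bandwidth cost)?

Open {W-α, W-γ}; cheapest assignment that respects the capacities:
  W-α (cap 11, load 10): N-α, N-β, N-δ — cost 2×14 + 3×6 + 5×2 = 56
  W-γ (cap 12, load 11): N-γ — cost 11×6 = 66
  Shipping 122, fixed 198 → total 320.
  Any other capacity-feasible assignment to {W-α, W-γ} ships for at least 122.
Compare {W-β, W-γ}: its best feasible assignment gives total 324.
Compare {W-α, W-β, W-γ}: its best feasible assignment gives total 387.
Every other set of open sites that can feasibly serve all demand totals ≥ 324 even under its best assignment. Minimum: 320.

320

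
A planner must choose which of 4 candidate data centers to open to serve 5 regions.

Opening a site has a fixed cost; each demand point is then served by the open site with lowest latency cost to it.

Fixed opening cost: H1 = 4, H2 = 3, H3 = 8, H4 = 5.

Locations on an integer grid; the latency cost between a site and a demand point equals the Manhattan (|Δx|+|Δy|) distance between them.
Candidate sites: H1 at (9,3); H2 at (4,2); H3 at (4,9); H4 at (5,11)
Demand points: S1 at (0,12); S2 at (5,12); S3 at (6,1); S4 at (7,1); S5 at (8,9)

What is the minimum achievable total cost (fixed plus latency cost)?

Open {H2, H4}: assign each demand point to its cheapest open site.
  S1→H4 6, S2→H4 1, S3→H2 3, S4→H2 4, S5→H4 5
  latency cost 19, fixed 8 → total 27.
Compare {H1, H4}: latency cost 21 + fixed 9 = 30.
Compare {H1, H2, H4}: latency cost 19 + fixed 12 = 31.
Compare {H2, H3}: latency cost 22 + fixed 11 = 33.
All other subsets cost ≥ 30. Minimum total cost: 27.

27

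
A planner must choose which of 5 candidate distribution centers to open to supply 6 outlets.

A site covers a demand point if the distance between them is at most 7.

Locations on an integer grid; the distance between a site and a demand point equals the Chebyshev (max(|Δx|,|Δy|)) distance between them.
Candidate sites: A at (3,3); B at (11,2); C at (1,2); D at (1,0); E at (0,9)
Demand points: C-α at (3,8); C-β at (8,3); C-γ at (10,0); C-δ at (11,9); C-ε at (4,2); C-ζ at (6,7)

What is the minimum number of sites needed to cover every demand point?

2

Coverage sets (demand points within 7 of each site):
  A: {C-α, C-β, C-γ, C-ε, C-ζ}
  B: {C-β, C-γ, C-δ, C-ε, C-ζ}
  C: {C-α, C-β, C-ε, C-ζ}
  D: {C-β, C-ε, C-ζ}
  E: {C-α, C-ε, C-ζ}
No single site covers all 6 demand points.
But {A, B} covers everything, so the minimum is 2.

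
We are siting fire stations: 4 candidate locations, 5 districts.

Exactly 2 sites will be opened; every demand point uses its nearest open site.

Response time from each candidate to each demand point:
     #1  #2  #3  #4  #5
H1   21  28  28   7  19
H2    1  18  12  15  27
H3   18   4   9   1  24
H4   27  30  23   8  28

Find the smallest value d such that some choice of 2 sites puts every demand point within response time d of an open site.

Open {H1, H2}.
  Farthest demand point is #5 at response time 19 (to H1); all others are ≤ 19.
With {H1, H3} the worst case is 19.
With {H2, H3} the worst case is 24.
No size-2 selection achieves below 19.

19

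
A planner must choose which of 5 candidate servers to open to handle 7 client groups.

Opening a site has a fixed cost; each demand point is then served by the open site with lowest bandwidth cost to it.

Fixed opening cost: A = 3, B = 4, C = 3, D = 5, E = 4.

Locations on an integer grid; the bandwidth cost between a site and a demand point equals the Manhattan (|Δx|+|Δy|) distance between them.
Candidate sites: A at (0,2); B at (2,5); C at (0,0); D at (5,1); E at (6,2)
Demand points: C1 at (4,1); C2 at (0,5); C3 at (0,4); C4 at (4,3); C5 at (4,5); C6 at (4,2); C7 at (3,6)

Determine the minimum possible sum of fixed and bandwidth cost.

Open {B, D}: assign each demand point to its cheapest open site.
  C1→D 1, C2→B 2, C3→B 3, C4→D 3, C5→B 2, C6→D 2, C7→B 2
  bandwidth cost 15, fixed 9 → total 24.
Compare {B, E}: bandwidth cost 17 + fixed 8 = 25.
Compare {A, B, D}: bandwidth cost 14 + fixed 12 = 26.
Compare {A, B, E}: bandwidth cost 16 + fixed 11 = 27.
All other subsets cost ≥ 25. Minimum total cost: 24.

24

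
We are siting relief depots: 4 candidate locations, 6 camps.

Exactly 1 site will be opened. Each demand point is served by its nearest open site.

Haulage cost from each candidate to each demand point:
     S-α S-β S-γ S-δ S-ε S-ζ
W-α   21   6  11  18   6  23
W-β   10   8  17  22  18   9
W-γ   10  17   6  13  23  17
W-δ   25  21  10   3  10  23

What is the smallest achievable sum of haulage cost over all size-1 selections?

84

Open {W-β}.
  S-α→W-β 10, S-β→W-β 8, S-γ→W-β 17, S-δ→W-β 22, S-ε→W-β 18, S-ζ→W-β 9  ⇒ total 84.
Compare {W-α}: total 85.
Compare {W-γ}: total 86.
No size-1 selection does better; minimum is 84.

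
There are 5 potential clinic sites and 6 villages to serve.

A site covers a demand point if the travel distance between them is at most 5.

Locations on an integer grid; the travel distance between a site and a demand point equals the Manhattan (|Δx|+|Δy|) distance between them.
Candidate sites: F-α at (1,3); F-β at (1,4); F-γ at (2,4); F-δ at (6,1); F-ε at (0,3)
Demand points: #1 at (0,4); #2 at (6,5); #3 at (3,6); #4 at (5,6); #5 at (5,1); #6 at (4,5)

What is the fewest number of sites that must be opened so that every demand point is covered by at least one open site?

Coverage sets (demand points within 5 of each site):
  F-α: {#1, #3, #6}
  F-β: {#1, #3, #6}
  F-γ: {#1, #2, #3, #4, #6}
  F-δ: {#2, #5}
  F-ε: {#1}
No single site covers all 6 demand points.
But {F-γ, F-δ} covers everything, so the minimum is 2.

2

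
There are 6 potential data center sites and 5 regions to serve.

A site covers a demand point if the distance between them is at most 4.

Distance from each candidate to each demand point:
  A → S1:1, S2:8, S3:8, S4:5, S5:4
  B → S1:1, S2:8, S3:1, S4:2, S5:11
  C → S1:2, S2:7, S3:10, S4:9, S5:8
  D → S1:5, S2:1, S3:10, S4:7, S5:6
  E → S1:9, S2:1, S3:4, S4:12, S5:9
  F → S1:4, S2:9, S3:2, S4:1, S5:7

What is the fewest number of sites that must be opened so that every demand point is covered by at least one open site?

3

Coverage sets (demand points within 4 of each site):
  A: {S1, S5}
  B: {S1, S3, S4}
  C: {S1}
  D: {S2}
  E: {S2, S3}
  F: {S1, S3, S4}
No 2 sites suffice: every size-2 union leaves at least one demand point uncovered.
But {A, B, D} covers everything, so the minimum is 3.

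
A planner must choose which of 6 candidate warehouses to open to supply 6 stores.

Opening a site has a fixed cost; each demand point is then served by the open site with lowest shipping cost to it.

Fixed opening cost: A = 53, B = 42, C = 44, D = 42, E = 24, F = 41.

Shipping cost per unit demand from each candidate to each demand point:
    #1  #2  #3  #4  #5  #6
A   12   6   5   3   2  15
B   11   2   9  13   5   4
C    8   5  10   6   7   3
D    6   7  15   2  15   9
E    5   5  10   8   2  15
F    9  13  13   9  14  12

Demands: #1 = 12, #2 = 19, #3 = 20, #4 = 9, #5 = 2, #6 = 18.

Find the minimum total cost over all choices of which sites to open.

420

Open {A, B, E}: assign each demand point to its cheapest open site.
  #1→E 12×5=60, #2→B 19×2=38, #3→A 20×5=100, #4→A 9×3=27, #5→A 2×2=4, #6→B 18×4=72
  shipping cost 301, fixed 119 → total 420.
Compare {A, B, D}: shipping cost 304 + fixed 137 = 441.
Compare {A, B, C, E}: shipping cost 283 + fixed 163 = 446.
Compare {A, B, D, E}: shipping cost 292 + fixed 161 = 453.
All other subsets cost ≥ 441. Minimum total cost: 420.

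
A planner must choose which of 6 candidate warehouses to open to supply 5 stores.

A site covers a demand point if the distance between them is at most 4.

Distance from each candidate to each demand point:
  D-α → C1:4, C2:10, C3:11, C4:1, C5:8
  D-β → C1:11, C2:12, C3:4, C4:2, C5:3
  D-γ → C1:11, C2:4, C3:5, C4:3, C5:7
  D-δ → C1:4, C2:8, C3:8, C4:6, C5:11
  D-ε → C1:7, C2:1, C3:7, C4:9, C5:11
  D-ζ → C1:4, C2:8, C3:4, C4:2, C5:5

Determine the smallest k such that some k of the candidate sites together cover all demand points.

3

Coverage sets (demand points within 4 of each site):
  D-α: {C1, C4}
  D-β: {C3, C4, C5}
  D-γ: {C2, C4}
  D-δ: {C1}
  D-ε: {C2}
  D-ζ: {C1, C3, C4}
No 2 sites suffice: every size-2 union leaves at least one demand point uncovered.
But {D-α, D-β, D-γ} covers everything, so the minimum is 3.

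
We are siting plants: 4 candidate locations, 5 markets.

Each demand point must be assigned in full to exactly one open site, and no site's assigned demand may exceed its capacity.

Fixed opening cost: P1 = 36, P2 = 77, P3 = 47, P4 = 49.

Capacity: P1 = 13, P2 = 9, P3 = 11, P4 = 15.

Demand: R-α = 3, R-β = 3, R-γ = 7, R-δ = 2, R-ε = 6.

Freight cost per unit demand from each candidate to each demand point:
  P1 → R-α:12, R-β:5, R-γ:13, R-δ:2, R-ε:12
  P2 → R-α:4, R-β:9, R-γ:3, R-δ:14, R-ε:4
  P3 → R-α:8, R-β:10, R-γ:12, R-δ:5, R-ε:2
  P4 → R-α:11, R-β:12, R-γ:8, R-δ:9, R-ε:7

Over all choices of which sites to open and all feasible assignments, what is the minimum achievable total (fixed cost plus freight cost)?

Open {P1, P3}; cheapest assignment that respects the capacities:
  P1 (cap 13, load 12): R-β, R-γ, R-δ — cost 3×5 + 7×13 + 2×2 = 110
  P3 (cap 11, load 9): R-α, R-ε — cost 3×8 + 6×2 = 36
  Shipping 146, fixed 83 → total 229.
  Any other capacity-feasible assignment to {P1, P3} ships for at least 146.
Compare {P3, P4}: its best feasible assignment gives total 234.
Compare {P1, P2, P3}: its best feasible assignment gives total 236.
Every other set of open sites that can feasibly serve all demand totals ≥ 234 even under its best assignment. Minimum: 229.

229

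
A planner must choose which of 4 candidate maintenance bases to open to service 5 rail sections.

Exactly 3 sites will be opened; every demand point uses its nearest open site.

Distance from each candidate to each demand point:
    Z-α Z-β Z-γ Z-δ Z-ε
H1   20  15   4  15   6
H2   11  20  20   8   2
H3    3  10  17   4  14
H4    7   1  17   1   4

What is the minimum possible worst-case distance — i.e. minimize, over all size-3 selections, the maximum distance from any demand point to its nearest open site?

Open {H1, H3, H4}.
  Farthest demand point is Z-γ at distance 4 (to H1); all others are ≤ 4.
With {H1, H2, H4} the worst case is 7.
With {H1, H2, H3} the worst case is 10.
No size-3 selection achieves below 4.

4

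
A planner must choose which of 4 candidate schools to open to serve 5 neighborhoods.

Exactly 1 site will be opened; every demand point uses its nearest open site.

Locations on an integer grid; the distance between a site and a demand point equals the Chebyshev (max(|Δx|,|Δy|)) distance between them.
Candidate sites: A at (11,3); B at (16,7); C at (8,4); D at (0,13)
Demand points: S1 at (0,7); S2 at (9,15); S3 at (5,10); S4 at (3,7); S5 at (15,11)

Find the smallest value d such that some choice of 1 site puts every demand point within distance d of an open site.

11

Open {C}.
  Farthest demand point is S2 at distance 11 (to C); all others are ≤ 11.
With {A} the worst case is 12.
With {D} the worst case is 15.
No size-1 selection achieves below 11.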